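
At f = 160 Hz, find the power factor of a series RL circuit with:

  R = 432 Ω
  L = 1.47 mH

Step 1 — Angular frequency: ω = 2π·f = 2π·160 = 1005 rad/s.
Step 2 — Component impedances:
  R: Z = R = 432 Ω
  L: Z = jωL = j·1005·0.00147 = 0 + j1.478 Ω
Step 3 — Series combination: Z_total = R + L = 432 + j1.478 Ω = 432∠0.2° Ω.
Step 4 — Power factor: PF = cos(φ) = Re(Z)/|Z| = 432/432 = 1.
Step 5 — Type: Im(Z) = 1.478 ⇒ lagging (phase φ = 0.2°).

PF = 1 (lagging, φ = 0.2°)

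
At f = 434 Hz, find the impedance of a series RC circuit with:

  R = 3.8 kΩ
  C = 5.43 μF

Step 1 — Angular frequency: ω = 2π·f = 2π·434 = 2727 rad/s.
Step 2 — Component impedances:
  R: Z = R = 3800 Ω
  C: Z = 1/(jωC) = -j/(ω·C) = 0 - j67.54 Ω
Step 3 — Series combination: Z_total = R + C = 3800 - j67.54 Ω = 3801∠-1.0° Ω.

Z = 3800 - j67.54 Ω = 3801∠-1.0° Ω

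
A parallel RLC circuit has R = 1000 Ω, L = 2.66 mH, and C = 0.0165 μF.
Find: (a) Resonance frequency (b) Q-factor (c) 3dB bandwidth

Step 1 — Resonance: ω₀ = 1/√(LC) = 1/√(0.00266·1.65e-08) = 1.509e+05 rad/s.
Step 2 — f₀ = ω₀/(2π) = 2.402e+04 Hz.
Step 3 — Parallel Q: Q = R/(ω₀L) = 1000/(1.509e+05·0.00266) = 2.491.
Step 4 — Bandwidth: Δω = ω₀/Q = 6.061e+04 rad/s; BW = Δω/(2π) = 9646 Hz.

(a) f₀ = 2.402e+04 Hz  (b) Q = 2.491  (c) BW = 9646 Hz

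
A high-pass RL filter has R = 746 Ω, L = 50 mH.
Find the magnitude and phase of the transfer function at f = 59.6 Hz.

Step 1 — Angular frequency: ω = 2π·59.6 = 374.5 rad/s.
Step 2 — Transfer function: H(jω) = jωL/(R + jωL).
Step 3 — Numerator jωL = j·18.72; denominator R + jωL = 746 + j18.72.
Step 4 — H = 0.0006296 + j0.02508.
Step 5 — Magnitude: |H| = 0.02509 (-32.0 dB); phase: φ = 88.6°.

|H| = 0.02509 (-32.0 dB), φ = 88.6°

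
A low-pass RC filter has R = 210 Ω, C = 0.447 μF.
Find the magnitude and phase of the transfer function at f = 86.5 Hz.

Step 1 — Angular frequency: ω = 2π·86.5 = 543.5 rad/s.
Step 2 — Transfer function: H(jω) = 1/(1 + jωRC).
Step 3 — Denominator: 1 + jωRC = 1 + j·543.5·210·4.47e-07 = 1 + j0.05102.
Step 4 — H = 0.9974 - j0.05089.
Step 5 — Magnitude: |H| = 0.9987 (-0.0 dB); phase: φ = -2.9°.

|H| = 0.9987 (-0.0 dB), φ = -2.9°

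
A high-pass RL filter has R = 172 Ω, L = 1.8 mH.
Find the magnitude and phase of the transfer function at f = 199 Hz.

Step 1 — Angular frequency: ω = 2π·199 = 1250 rad/s.
Step 2 — Transfer function: H(jω) = jωL/(R + jωL).
Step 3 — Numerator jωL = j·2.251; denominator R + jωL = 172 + j2.251.
Step 4 — H = 0.0001712 + j0.01308.
Step 5 — Magnitude: |H| = 0.01308 (-37.7 dB); phase: φ = 89.3°.

|H| = 0.01308 (-37.7 dB), φ = 89.3°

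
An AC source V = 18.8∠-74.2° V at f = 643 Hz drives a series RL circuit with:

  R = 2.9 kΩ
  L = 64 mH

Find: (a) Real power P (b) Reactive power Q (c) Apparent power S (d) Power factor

Step 1 — Angular frequency: ω = 2π·f = 2π·643 = 4040 rad/s.
Step 2 — Component impedances:
  R: Z = R = 2900 Ω
  L: Z = jωL = j·4040·0.064 = 0 + j258.6 Ω
Step 3 — Series combination: Z_total = R + L = 2900 + j258.6 Ω = 2912∠5.1° Ω.
Step 4 — Source phasor: V = 18.8∠-74.2° V = 5.119 - j18.09 V.
Step 5 — Current: I = V / Z = 0.001199 - j0.006345 A = 0.006457∠-79.3° A.
Step 6 — Complex power: S = V·I* = 0.1209 + j0.01078 VA.
Step 7 — Real power: P = Re(S) = 0.1209 W.
Step 8 — Reactive power: Q = Im(S) = 0.01078 VAR.
Step 9 — Apparent power: |S| = 0.1214 VA.
Step 10 — Power factor: PF = P/|S| = 0.996 (lagging).

(a) P = 0.1209 W  (b) Q = 0.01078 VAR  (c) S = 0.1214 VA  (d) PF = 0.996 (lagging)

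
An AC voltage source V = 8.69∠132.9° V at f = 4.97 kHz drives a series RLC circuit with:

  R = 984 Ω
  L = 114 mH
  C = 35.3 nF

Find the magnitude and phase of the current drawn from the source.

Step 1 — Angular frequency: ω = 2π·f = 2π·4970 = 3.123e+04 rad/s.
Step 2 — Component impedances:
  R: Z = R = 984 Ω
  L: Z = jωL = j·3.123e+04·0.114 = 0 + j3560 Ω
  C: Z = 1/(jωC) = -j/(ω·C) = 0 - j907.2 Ω
Step 3 — Series combination: Z_total = R + L + C = 984 + j2653 Ω = 2829∠69.6° Ω.
Step 4 — Source phasor: V = 8.69∠132.9° V = -5.915 + j6.366 V.
Step 5 — Ohm's law: I = V / Z_total = (-5.915 + j6.366) / (984 + j2653) = 0.001382 + j0.002743 A.
Step 6 — Convert to polar: |I| = 0.003071 A, ∠I = 63.3°.

I = 0.003071∠63.3° A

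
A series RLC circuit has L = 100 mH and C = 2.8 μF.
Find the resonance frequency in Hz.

Step 1 — Resonance condition Im(Z)=0 gives ω₀ = 1/√(LC).
Step 2 — ω₀ = 1/√(0.1·2.8e-06) = 1890 rad/s.
Step 3 — f₀ = ω₀/(2π) = 300.8 Hz.

f₀ = 300.8 Hz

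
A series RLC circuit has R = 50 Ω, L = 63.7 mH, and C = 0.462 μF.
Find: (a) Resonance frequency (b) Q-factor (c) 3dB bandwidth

Step 1 — Resonance: ω₀ = 1/√(LC) = 1/√(0.0637·4.62e-07) = 5829 rad/s.
Step 2 — f₀ = ω₀/(2π) = 927.7 Hz.
Step 3 — Series Q: Q = ω₀L/R = 5829·0.0637/50 = 7.426.
Step 4 — Bandwidth: Δω = ω₀/Q = 784.9 rad/s; BW = Δω/(2π) = 124.9 Hz.

(a) f₀ = 927.7 Hz  (b) Q = 7.426  (c) BW = 124.9 Hz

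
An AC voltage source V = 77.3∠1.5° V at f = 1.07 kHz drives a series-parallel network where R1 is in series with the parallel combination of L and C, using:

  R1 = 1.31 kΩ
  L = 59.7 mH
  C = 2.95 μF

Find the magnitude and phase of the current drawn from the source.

Step 1 — Angular frequency: ω = 2π·f = 2π·1070 = 6723 rad/s.
Step 2 — Component impedances:
  R1: Z = R = 1310 Ω
  L: Z = jωL = j·6723·0.0597 = 0 + j401.4 Ω
  C: Z = 1/(jωC) = -j/(ω·C) = 0 - j50.42 Ω
Step 3 — Parallel branch: L || C = 1/(1/L + 1/C) = 0 - j57.67 Ω.
Step 4 — Series with R1: Z_total = R1 + (L || C) = 1310 - j57.67 Ω = 1311∠-2.5° Ω.
Step 5 — Source phasor: V = 77.3∠1.5° V = 77.27 + j2.023 V.
Step 6 — Ohm's law: I = V / Z_total = (77.27 + j2.023) / (1310 - j57.67) = 0.05881 + j0.004133 A.
Step 7 — Convert to polar: |I| = 0.05895 A, ∠I = 4.0°.

I = 0.05895∠4.0° A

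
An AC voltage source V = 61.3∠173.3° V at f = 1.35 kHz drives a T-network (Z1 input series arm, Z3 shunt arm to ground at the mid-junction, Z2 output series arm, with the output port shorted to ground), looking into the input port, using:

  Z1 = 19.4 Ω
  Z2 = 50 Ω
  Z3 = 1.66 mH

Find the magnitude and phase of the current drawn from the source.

Step 1 — Angular frequency: ω = 2π·f = 2π·1350 = 8482 rad/s.
Step 2 — Component impedances:
  Z1: Z = R = 19.4 Ω
  Z2: Z = R = 50 Ω
  Z3: Z = jωL = j·8482·0.00166 = 0 + j14.08 Ω
Step 3 — With the output port shorted to ground, the output series arm Z2 runs from the junction to ground; the shunt arm Z3 also runs from the junction to ground. They appear in parallel: Z3 || Z2 = 3.674 + j13.05 Ω.
Step 4 — Series with input arm Z1: Z_in = Z1 + (Z3 || Z2) = 23.07 + j13.05 Ω = 26.51∠29.5° Ω.
Step 5 — Source phasor: V = 61.3∠173.3° V = -60.88 + j7.152 V.
Step 6 — Ohm's law: I = V / Z_total = (-60.88 + j7.152) / (23.07 + j13.05) = -1.867 + j1.365 A.
Step 7 — Convert to polar: |I| = 2.313 A, ∠I = 143.8°.

I = 2.313∠143.8° A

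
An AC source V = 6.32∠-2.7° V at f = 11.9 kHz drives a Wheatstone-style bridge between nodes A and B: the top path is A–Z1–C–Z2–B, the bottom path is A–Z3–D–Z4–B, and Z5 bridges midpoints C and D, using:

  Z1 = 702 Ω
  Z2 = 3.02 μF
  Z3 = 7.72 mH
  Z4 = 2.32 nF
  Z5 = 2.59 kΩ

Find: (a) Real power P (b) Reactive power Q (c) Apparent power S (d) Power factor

Step 1 — Angular frequency: ω = 2π·f = 2π·1.19e+04 = 7.477e+04 rad/s.
Step 2 — Component impedances:
  Z1: Z = R = 702 Ω
  Z2: Z = 1/(jωC) = -j/(ω·C) = 0 - j4.429 Ω
  Z3: Z = jωL = j·7.477e+04·0.00772 = 0 + j577.2 Ω
  Z4: Z = 1/(jωC) = -j/(ω·C) = 0 - j5765 Ω
  Z5: Z = R = 2590 Ω
Step 3 — Bridge requires nodal analysis (the Z5 bridge couples midpoints C and D, so the two paths cannot be reduced to a simple series/parallel combination). Setting node B to ground and injecting 1 A at node A, the 3-node admittance system at A, C, D solves to V_A = Z_AB = 531.9 - j27.31 Ω = 532.6∠-2.9° Ω.
Step 4 — Source phasor: V = 6.32∠-2.7° V = 6.313 - j0.2977 V.
Step 5 — Current: I = V / Z = 0.01187 + j4.959e-05 A = 0.01187∠0.2° A.
Step 6 — Complex power: S = V·I* = 0.0749 - j0.003846 VA.
Step 7 — Real power: P = Re(S) = 0.0749 W.
Step 8 — Reactive power: Q = Im(S) = -0.003846 VAR.
Step 9 — Apparent power: |S| = 0.075 VA.
Step 10 — Power factor: PF = P/|S| = 0.9987 (leading).

(a) P = 0.0749 W  (b) Q = -0.003846 VAR  (c) S = 0.075 VA  (d) PF = 0.9987 (leading)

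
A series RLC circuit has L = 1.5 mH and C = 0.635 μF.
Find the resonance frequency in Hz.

Step 1 — Resonance condition Im(Z)=0 gives ω₀ = 1/√(LC).
Step 2 — ω₀ = 1/√(0.0015·6.35e-07) = 3.24e+04 rad/s.
Step 3 — f₀ = ω₀/(2π) = 5157 Hz.

f₀ = 5157 Hz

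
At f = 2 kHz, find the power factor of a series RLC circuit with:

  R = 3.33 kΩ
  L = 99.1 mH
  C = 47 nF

Step 1 — Angular frequency: ω = 2π·f = 2π·2000 = 1.257e+04 rad/s.
Step 2 — Component impedances:
  R: Z = R = 3330 Ω
  L: Z = jωL = j·1.257e+04·0.0991 = 0 + j1245 Ω
  C: Z = 1/(jωC) = -j/(ω·C) = 0 - j1693 Ω
Step 3 — Series combination: Z_total = R + L + C = 3330 - j447.8 Ω = 3360∠-7.7° Ω.
Step 4 — Power factor: PF = cos(φ) = Re(Z)/|Z| = 3330/3360 = 0.9911.
Step 5 — Type: Im(Z) = -447.8 ⇒ leading (phase φ = -7.7°).

PF = 0.9911 (leading, φ = -7.7°)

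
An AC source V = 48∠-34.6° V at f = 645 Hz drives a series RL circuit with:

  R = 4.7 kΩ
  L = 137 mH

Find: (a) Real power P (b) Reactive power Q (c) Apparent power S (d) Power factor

Step 1 — Angular frequency: ω = 2π·f = 2π·645 = 4053 rad/s.
Step 2 — Component impedances:
  R: Z = R = 4700 Ω
  L: Z = jωL = j·4053·0.137 = 0 + j555.2 Ω
Step 3 — Series combination: Z_total = R + L = 4700 + j555.2 Ω = 4733∠6.7° Ω.
Step 4 — Source phasor: V = 48∠-34.6° V = 39.51 - j27.26 V.
Step 5 — Current: I = V / Z = 0.007615 - j0.006699 A = 0.01014∠-41.3° A.
Step 6 — Complex power: S = V·I* = 0.4835 + j0.05711 VA.
Step 7 — Real power: P = Re(S) = 0.4835 W.
Step 8 — Reactive power: Q = Im(S) = 0.05711 VAR.
Step 9 — Apparent power: |S| = 0.4868 VA.
Step 10 — Power factor: PF = P/|S| = 0.9931 (lagging).

(a) P = 0.4835 W  (b) Q = 0.05711 VAR  (c) S = 0.4868 VA  (d) PF = 0.9931 (lagging)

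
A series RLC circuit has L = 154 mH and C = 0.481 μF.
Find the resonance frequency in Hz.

Step 1 — Resonance condition Im(Z)=0 gives ω₀ = 1/√(LC).
Step 2 — ω₀ = 1/√(0.154·4.81e-07) = 3674 rad/s.
Step 3 — f₀ = ω₀/(2π) = 584.8 Hz.

f₀ = 584.8 Hz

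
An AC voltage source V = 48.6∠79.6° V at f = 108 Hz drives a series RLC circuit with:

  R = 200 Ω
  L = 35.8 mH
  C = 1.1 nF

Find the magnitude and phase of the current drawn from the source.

Step 1 — Angular frequency: ω = 2π·f = 2π·108 = 678.6 rad/s.
Step 2 — Component impedances:
  R: Z = R = 200 Ω
  L: Z = jωL = j·678.6·0.0358 = 0 + j24.29 Ω
  C: Z = 1/(jωC) = -j/(ω·C) = 0 - j1.34e+06 Ω
Step 3 — Series combination: Z_total = R + L + C = 200 - j1.34e+06 Ω = 1.34e+06∠-90.0° Ω.
Step 4 — Source phasor: V = 48.6∠79.6° V = 8.773 + j47.8 V.
Step 5 — Ohm's law: I = V / Z_total = (8.773 + j47.8) / (200 - j1.34e+06) = -3.568e-05 + j6.554e-06 A.
Step 6 — Convert to polar: |I| = 3.628e-05 A, ∠I = 169.6°.

I = 3.628e-05∠169.6° A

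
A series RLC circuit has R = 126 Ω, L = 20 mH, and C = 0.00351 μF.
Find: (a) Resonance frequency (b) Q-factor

Step 1 — Resonance condition Im(Z)=0 gives ω₀ = 1/√(LC).
Step 2 — ω₀ = 1/√(0.02·3.51e-09) = 1.194e+05 rad/s.
Step 3 — f₀ = ω₀/(2π) = 1.9e+04 Hz.
Step 4 — Series Q: Q = ω₀L/R = 1.194e+05·0.02/126 = 18.94.

(a) f₀ = 1.9e+04 Hz  (b) Q = 18.94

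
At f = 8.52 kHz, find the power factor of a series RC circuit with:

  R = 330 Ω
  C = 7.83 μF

Step 1 — Angular frequency: ω = 2π·f = 2π·8520 = 5.353e+04 rad/s.
Step 2 — Component impedances:
  R: Z = R = 330 Ω
  C: Z = 1/(jωC) = -j/(ω·C) = 0 - j2.386 Ω
Step 3 — Series combination: Z_total = R + C = 330 - j2.386 Ω = 330∠-0.4° Ω.
Step 4 — Power factor: PF = cos(φ) = Re(Z)/|Z| = 330/330 = 1.
Step 5 — Type: Im(Z) = -2.386 ⇒ leading (phase φ = -0.4°).

PF = 1 (leading, φ = -0.4°)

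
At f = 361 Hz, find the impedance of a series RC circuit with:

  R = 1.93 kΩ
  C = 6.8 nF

Step 1 — Angular frequency: ω = 2π·f = 2π·361 = 2268 rad/s.
Step 2 — Component impedances:
  R: Z = R = 1930 Ω
  C: Z = 1/(jωC) = -j/(ω·C) = 0 - j6.483e+04 Ω
Step 3 — Series combination: Z_total = R + C = 1930 - j6.483e+04 Ω = 6.486e+04∠-88.3° Ω.

Z = 1930 - j6.483e+04 Ω = 6.486e+04∠-88.3° Ω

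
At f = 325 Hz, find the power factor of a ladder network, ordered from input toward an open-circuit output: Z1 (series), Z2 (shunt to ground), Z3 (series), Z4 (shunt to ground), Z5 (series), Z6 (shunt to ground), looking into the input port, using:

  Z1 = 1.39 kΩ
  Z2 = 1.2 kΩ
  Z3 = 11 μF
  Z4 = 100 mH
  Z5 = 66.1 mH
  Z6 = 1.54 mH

Step 1 — Angular frequency: ω = 2π·f = 2π·325 = 2042 rad/s.
Step 2 — Component impedances:
  Z1: Z = R = 1390 Ω
  Z2: Z = R = 1200 Ω
  Z3: Z = 1/(jωC) = -j/(ω·C) = 0 - j44.52 Ω
  Z4: Z = jωL = j·2042·0.1 = 0 + j204.2 Ω
  Z5: Z = jωL = j·2042·0.0661 = 0 + j135 Ω
  Z6: Z = jωL = j·2042·0.00154 = 0 + j3.145 Ω
Step 3 — Ladder network (open output): work backward from the far end, alternating series and parallel combinations. Z_in = 1391 + j37.84 Ω = 1392∠1.6° Ω.
Step 4 — Power factor: PF = cos(φ) = Re(Z)/|Z| = 1391.2/1391.7 = 0.9996.
Step 5 — Type: Im(Z) = 37.84 ⇒ lagging (phase φ = 1.6°).

PF = 0.9996 (lagging, φ = 1.6°)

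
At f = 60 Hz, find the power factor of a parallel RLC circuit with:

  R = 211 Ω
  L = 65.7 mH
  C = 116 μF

Step 1 — Angular frequency: ω = 2π·f = 2π·60 = 377 rad/s.
Step 2 — Component impedances:
  R: Z = R = 211 Ω
  L: Z = jωL = j·377·0.0657 = 0 + j24.77 Ω
  C: Z = 1/(jωC) = -j/(ω·C) = 0 - j22.87 Ω
Step 3 — Parallel combination: 1/Z_total = 1/R + 1/L + 1/C; Z_total = 140.5 - j99.52 Ω = 172.2∠-35.3° Ω.
Step 4 — Power factor: PF = cos(φ) = Re(Z)/|Z| = 140.51/172.185 = 0.816.
Step 5 — Type: Im(Z) = -99.52 ⇒ leading (phase φ = -35.3°).

PF = 0.816 (leading, φ = -35.3°)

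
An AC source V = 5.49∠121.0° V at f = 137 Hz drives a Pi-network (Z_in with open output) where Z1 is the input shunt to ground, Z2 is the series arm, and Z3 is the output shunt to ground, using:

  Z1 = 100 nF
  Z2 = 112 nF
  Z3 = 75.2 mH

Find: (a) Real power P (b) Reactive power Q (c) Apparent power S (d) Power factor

Step 1 — Angular frequency: ω = 2π·f = 2π·137 = 860.8 rad/s.
Step 2 — Component impedances:
  Z1: Z = 1/(jωC) = -j/(ω·C) = 0 - j1.162e+04 Ω
  Z2: Z = 1/(jωC) = -j/(ω·C) = 0 - j1.037e+04 Ω
  Z3: Z = jωL = j·860.8·0.0752 = 0 + j64.73 Ω
Step 3 — With open output, the series arm Z2 and the output shunt Z3 appear in series to ground: Z2 + Z3 = 0 - j1.031e+04 Ω.
Step 4 — Parallel with input shunt Z1: Z_in = Z1 || (Z2 + Z3) = 0 - j5462 Ω = 5462∠-90.0° Ω.
Step 5 — Source phasor: V = 5.49∠121.0° V = -2.828 + j4.706 V.
Step 6 — Current: I = V / Z = -0.0008616 - j0.0005177 A = 0.001005∠-149.0° A.
Step 7 — Complex power: S = V·I* = 0 - j0.005518 VA.
Step 8 — Real power: P = Re(S) = 0 W.
Step 9 — Reactive power: Q = Im(S) = -0.005518 VAR.
Step 10 — Apparent power: |S| = 0.005518 VA.
Step 11 — Power factor: PF = P/|S| = 0 (leading).

(a) P = 0 W  (b) Q = -0.005518 VAR  (c) S = 0.005518 VA  (d) PF = 0 (leading)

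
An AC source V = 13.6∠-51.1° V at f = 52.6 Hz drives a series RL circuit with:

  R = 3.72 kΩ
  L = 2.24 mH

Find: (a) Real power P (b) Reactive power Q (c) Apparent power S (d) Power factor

Step 1 — Angular frequency: ω = 2π·f = 2π·52.6 = 330.5 rad/s.
Step 2 — Component impedances:
  R: Z = R = 3720 Ω
  L: Z = jωL = j·330.5·0.00224 = 0 + j0.7403 Ω
Step 3 — Series combination: Z_total = R + L = 3720 + j0.7403 Ω = 3720∠0.0° Ω.
Step 4 — Source phasor: V = 13.6∠-51.1° V = 8.54 - j10.58 V.
Step 5 — Current: I = V / Z = 0.002295 - j0.002846 A = 0.003656∠-51.1° A.
Step 6 — Complex power: S = V·I* = 0.04972 + j9.895e-06 VA.
Step 7 — Real power: P = Re(S) = 0.04972 W.
Step 8 — Reactive power: Q = Im(S) = 9.895e-06 VAR.
Step 9 — Apparent power: |S| = 0.04972 VA.
Step 10 — Power factor: PF = P/|S| = 1 (lagging).

(a) P = 0.04972 W  (b) Q = 9.895e-06 VAR  (c) S = 0.04972 VA  (d) PF = 1 (lagging)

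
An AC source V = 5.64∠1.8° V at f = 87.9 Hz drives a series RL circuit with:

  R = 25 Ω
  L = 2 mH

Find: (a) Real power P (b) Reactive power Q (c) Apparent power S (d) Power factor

Step 1 — Angular frequency: ω = 2π·f = 2π·87.9 = 552.3 rad/s.
Step 2 — Component impedances:
  R: Z = R = 25 Ω
  L: Z = jωL = j·552.3·0.002 = 0 + j1.105 Ω
Step 3 — Series combination: Z_total = R + L = 25 + j1.105 Ω = 25.02∠2.5° Ω.
Step 4 — Source phasor: V = 5.64∠1.8° V = 5.637 + j0.1772 V.
Step 5 — Current: I = V / Z = 0.2254 - j0.002871 A = 0.2254∠-0.7° A.
Step 6 — Complex power: S = V·I* = 1.27 + j0.05611 VA.
Step 7 — Real power: P = Re(S) = 1.27 W.
Step 8 — Reactive power: Q = Im(S) = 0.05611 VAR.
Step 9 — Apparent power: |S| = 1.271 VA.
Step 10 — Power factor: PF = P/|S| = 0.999 (lagging).

(a) P = 1.27 W  (b) Q = 0.05611 VAR  (c) S = 1.271 VA  (d) PF = 0.999 (lagging)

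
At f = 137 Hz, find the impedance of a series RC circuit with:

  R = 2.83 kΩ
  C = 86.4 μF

Step 1 — Angular frequency: ω = 2π·f = 2π·137 = 860.8 rad/s.
Step 2 — Component impedances:
  R: Z = R = 2830 Ω
  C: Z = 1/(jωC) = -j/(ω·C) = 0 - j13.45 Ω
Step 3 — Series combination: Z_total = R + C = 2830 - j13.45 Ω = 2830∠-0.3° Ω.

Z = 2830 - j13.45 Ω = 2830∠-0.3° Ω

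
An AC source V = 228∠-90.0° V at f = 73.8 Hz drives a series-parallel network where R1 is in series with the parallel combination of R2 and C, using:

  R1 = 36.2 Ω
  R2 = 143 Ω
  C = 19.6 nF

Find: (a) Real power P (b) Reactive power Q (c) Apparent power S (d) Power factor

Step 1 — Angular frequency: ω = 2π·f = 2π·73.8 = 463.7 rad/s.
Step 2 — Component impedances:
  R1: Z = R = 36.2 Ω
  R2: Z = R = 143 Ω
  C: Z = 1/(jωC) = -j/(ω·C) = 0 - j1.1e+05 Ω
Step 3 — Parallel branch: R2 || C = 1/(1/R2 + 1/C) = 143 - j0.1859 Ω.
Step 4 — Series with R1: Z_total = R1 + (R2 || C) = 179.2 - j0.1859 Ω = 179.2∠-0.1° Ω.
Step 5 — Source phasor: V = 228∠-90.0° V = 0 - j228 V.
Step 6 — Current: I = V / Z = 0.00132 - j1.272 A = 1.272∠-89.9° A.
Step 7 — Complex power: S = V·I* = 290.1 - j0.3009 VA.
Step 8 — Real power: P = Re(S) = 290.1 W.
Step 9 — Reactive power: Q = Im(S) = -0.3009 VAR.
Step 10 — Apparent power: |S| = 290.1 VA.
Step 11 — Power factor: PF = P/|S| = 1 (leading).

(a) P = 290.1 W  (b) Q = -0.3009 VAR  (c) S = 290.1 VA  (d) PF = 1 (leading)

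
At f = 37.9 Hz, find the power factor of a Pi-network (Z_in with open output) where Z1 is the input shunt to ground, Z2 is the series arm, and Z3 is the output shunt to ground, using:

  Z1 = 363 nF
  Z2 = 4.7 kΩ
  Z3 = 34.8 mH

Step 1 — Angular frequency: ω = 2π·f = 2π·37.9 = 238.1 rad/s.
Step 2 — Component impedances:
  Z1: Z = 1/(jωC) = -j/(ω·C) = 0 - j1.157e+04 Ω
  Z2: Z = R = 4700 Ω
  Z3: Z = jωL = j·238.1·0.0348 = 0 + j8.287 Ω
Step 3 — With open output, the series arm Z2 and the output shunt Z3 appear in series to ground: Z2 + Z3 = 4700 + j8.287 Ω.
Step 4 — Parallel with input shunt Z1: Z_in = Z1 || (Z2 + Z3) = 4039 - j1634 Ω = 4357∠-22.0° Ω.
Step 5 — Power factor: PF = cos(φ) = Re(Z)/|Z| = 4039/4357 = 0.927.
Step 6 — Type: Im(Z) = -1634 ⇒ leading (phase φ = -22.0°).

PF = 0.927 (leading, φ = -22.0°)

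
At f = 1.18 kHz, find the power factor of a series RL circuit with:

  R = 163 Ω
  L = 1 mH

Step 1 — Angular frequency: ω = 2π·f = 2π·1180 = 7414 rad/s.
Step 2 — Component impedances:
  R: Z = R = 163 Ω
  L: Z = jωL = j·7414·0.001 = 0 + j7.414 Ω
Step 3 — Series combination: Z_total = R + L = 163 + j7.414 Ω = 163.2∠2.6° Ω.
Step 4 — Power factor: PF = cos(φ) = Re(Z)/|Z| = 163/163.17 = 0.999.
Step 5 — Type: Im(Z) = 7.414 ⇒ lagging (phase φ = 2.6°).

PF = 0.999 (lagging, φ = 2.6°)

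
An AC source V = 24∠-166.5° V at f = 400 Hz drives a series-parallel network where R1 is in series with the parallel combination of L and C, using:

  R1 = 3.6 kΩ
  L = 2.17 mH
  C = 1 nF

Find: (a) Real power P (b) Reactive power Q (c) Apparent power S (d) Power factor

Step 1 — Angular frequency: ω = 2π·f = 2π·400 = 2513 rad/s.
Step 2 — Component impedances:
  R1: Z = R = 3600 Ω
  L: Z = jωL = j·2513·0.00217 = 0 + j5.454 Ω
  C: Z = 1/(jωC) = -j/(ω·C) = 0 - j3.979e+05 Ω
Step 3 — Parallel branch: L || C = 1/(1/L + 1/C) = 0 + j5.454 Ω.
Step 4 — Series with R1: Z_total = R1 + (L || C) = 3600 + j5.454 Ω = 3600∠0.1° Ω.
Step 5 — Source phasor: V = 24∠-166.5° V = -23.34 - j5.603 V.
Step 6 — Current: I = V / Z = -0.006485 - j0.001546 A = 0.006667∠-166.6° A.
Step 7 — Complex power: S = V·I* = 0.16 + j0.0002424 VA.
Step 8 — Real power: P = Re(S) = 0.16 W.
Step 9 — Reactive power: Q = Im(S) = 0.0002424 VAR.
Step 10 — Apparent power: |S| = 0.16 VA.
Step 11 — Power factor: PF = P/|S| = 1 (lagging).

(a) P = 0.16 W  (b) Q = 0.0002424 VAR  (c) S = 0.16 VA  (d) PF = 1 (lagging)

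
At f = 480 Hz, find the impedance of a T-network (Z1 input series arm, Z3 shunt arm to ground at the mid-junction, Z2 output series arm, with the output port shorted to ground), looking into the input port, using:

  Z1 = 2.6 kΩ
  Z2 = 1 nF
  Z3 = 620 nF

Step 1 — Angular frequency: ω = 2π·f = 2π·480 = 3016 rad/s.
Step 2 — Component impedances:
  Z1: Z = R = 2600 Ω
  Z2: Z = 1/(jωC) = -j/(ω·C) = 0 - j3.316e+05 Ω
  Z3: Z = 1/(jωC) = -j/(ω·C) = 0 - j534.8 Ω
Step 3 — With the output port shorted to ground, the output series arm Z2 runs from the junction to ground; the shunt arm Z3 also runs from the junction to ground. They appear in parallel: Z3 || Z2 = 0 - j533.9 Ω.
Step 4 — Series with input arm Z1: Z_in = Z1 + (Z3 || Z2) = 2600 - j533.9 Ω = 2654∠-11.6° Ω.

Z = 2600 - j533.9 Ω = 2654∠-11.6° Ω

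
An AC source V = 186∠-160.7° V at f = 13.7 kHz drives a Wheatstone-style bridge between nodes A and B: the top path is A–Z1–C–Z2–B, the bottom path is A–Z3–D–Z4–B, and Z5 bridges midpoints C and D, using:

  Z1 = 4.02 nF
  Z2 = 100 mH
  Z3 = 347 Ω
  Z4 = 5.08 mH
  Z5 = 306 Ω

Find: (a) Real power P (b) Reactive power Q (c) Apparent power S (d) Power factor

Step 1 — Angular frequency: ω = 2π·f = 2π·1.37e+04 = 8.608e+04 rad/s.
Step 2 — Component impedances:
  Z1: Z = 1/(jωC) = -j/(ω·C) = 0 - j2890 Ω
  Z2: Z = jωL = j·8.608e+04·0.1 = 0 + j8608 Ω
  Z3: Z = R = 347 Ω
  Z4: Z = jωL = j·8.608e+04·0.00508 = 0 + j437.3 Ω
  Z5: Z = R = 306 Ω
Step 3 — Bridge requires nodal analysis (the Z5 bridge couples midpoints C and D, so the two paths cannot be reduced to a simple series/parallel combination). Setting node B to ground and injecting 1 A at node A, the 3-node admittance system at A, C, D solves to V_A = Z_AB = 338 + j372.9 Ω = 503.3∠47.8° Ω.
Step 4 — Source phasor: V = 186∠-160.7° V = -175.5 - j61.48 V.
Step 5 — Current: I = V / Z = -0.3247 + j0.1764 A = 0.3695∠151.5° A.
Step 6 — Complex power: S = V·I* = 46.16 + j50.93 VA.
Step 7 — Real power: P = Re(S) = 46.16 W.
Step 8 — Reactive power: Q = Im(S) = 50.93 VAR.
Step 9 — Apparent power: |S| = 68.74 VA.
Step 10 — Power factor: PF = P/|S| = 0.6716 (lagging).

(a) P = 46.16 W  (b) Q = 50.93 VAR  (c) S = 68.74 VA  (d) PF = 0.6716 (lagging)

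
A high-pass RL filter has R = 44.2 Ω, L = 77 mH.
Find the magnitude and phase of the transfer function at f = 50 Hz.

Step 1 — Angular frequency: ω = 2π·50 = 314.2 rad/s.
Step 2 — Transfer function: H(jω) = jωL/(R + jωL).
Step 3 — Numerator jωL = j·24.19; denominator R + jωL = 44.2 + j24.19.
Step 4 — H = 0.2305 + j0.4211.
Step 5 — Magnitude: |H| = 0.4801 (-6.4 dB); phase: φ = 61.3°.

|H| = 0.4801 (-6.4 dB), φ = 61.3°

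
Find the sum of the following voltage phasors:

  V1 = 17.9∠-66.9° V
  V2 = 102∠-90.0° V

Step 1 — Convert each phasor to rectangular form:
  V1 = 17.9·(cos(-66.9°) + j·sin(-66.9°)) = 7.023 - j16.46 V
  V2 = 102·(cos(-90.0°) + j·sin(-90.0°)) = 0 - j102 V
Step 2 — Sum components: V_total = 7.023 - j118.5 V.
Step 3 — Convert to polar: |V_total| = 118.7 V, ∠V_total = -86.6°.

V_total = 118.7∠-86.6° V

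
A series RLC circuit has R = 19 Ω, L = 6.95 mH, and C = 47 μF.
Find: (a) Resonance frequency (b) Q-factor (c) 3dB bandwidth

Step 1 — Resonance condition Im(Z)=0 gives ω₀ = 1/√(LC).
Step 2 — ω₀ = 1/√(0.00695·4.7e-05) = 1750 rad/s.
Step 3 — f₀ = ω₀/(2π) = 278.5 Hz.
Step 4 — Series Q: Q = ω₀L/R = 1750·0.00695/19 = 0.64.
Step 5 — 3dB bandwidth: Δω = ω₀/Q = 2734 rad/s; BW = Δω/(2π) = 435.1 Hz.

(a) f₀ = 278.5 Hz  (b) Q = 0.64  (c) BW = 435.1 Hz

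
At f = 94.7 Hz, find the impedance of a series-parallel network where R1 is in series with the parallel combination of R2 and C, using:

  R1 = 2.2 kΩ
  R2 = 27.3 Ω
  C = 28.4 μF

Step 1 — Angular frequency: ω = 2π·f = 2π·94.7 = 595 rad/s.
Step 2 — Component impedances:
  R1: Z = R = 2200 Ω
  R2: Z = R = 27.3 Ω
  C: Z = 1/(jωC) = -j/(ω·C) = 0 - j59.18 Ω
Step 3 — Parallel branch: R2 || C = 1/(1/R2 + 1/C) = 22.51 - j10.38 Ω.
Step 4 — Series with R1: Z_total = R1 + (R2 || C) = 2223 - j10.38 Ω = 2223∠-0.3° Ω.

Z = 2223 - j10.38 Ω = 2223∠-0.3° Ω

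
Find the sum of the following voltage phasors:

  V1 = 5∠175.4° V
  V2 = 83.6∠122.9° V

Step 1 — Convert each phasor to rectangular form:
  V1 = 5·(cos(175.4°) + j·sin(175.4°)) = -4.984 + j0.401 V
  V2 = 83.6·(cos(122.9°) + j·sin(122.9°)) = -45.41 + j70.19 V
Step 2 — Sum components: V_total = -50.39 + j70.59 V.
Step 3 — Convert to polar: |V_total| = 86.73 V, ∠V_total = 125.5°.

V_total = 86.73∠125.5° V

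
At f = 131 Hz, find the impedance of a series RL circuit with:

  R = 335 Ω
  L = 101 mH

Step 1 — Angular frequency: ω = 2π·f = 2π·131 = 823.1 rad/s.
Step 2 — Component impedances:
  R: Z = R = 335 Ω
  L: Z = jωL = j·823.1·0.101 = 0 + j83.13 Ω
Step 3 — Series combination: Z_total = R + L = 335 + j83.13 Ω = 345.2∠13.9° Ω.

Z = 335 + j83.13 Ω = 345.2∠13.9° Ω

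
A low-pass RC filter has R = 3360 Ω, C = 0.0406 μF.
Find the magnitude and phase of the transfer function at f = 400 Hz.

Step 1 — Angular frequency: ω = 2π·400 = 2513 rad/s.
Step 2 — Transfer function: H(jω) = 1/(1 + jωRC).
Step 3 — Denominator: 1 + jωRC = 1 + j·2513·3360·4.06e-08 = 1 + j0.3429.
Step 4 — H = 0.8948 - j0.3068.
Step 5 — Magnitude: |H| = 0.9459 (-0.5 dB); phase: φ = -18.9°.

|H| = 0.9459 (-0.5 dB), φ = -18.9°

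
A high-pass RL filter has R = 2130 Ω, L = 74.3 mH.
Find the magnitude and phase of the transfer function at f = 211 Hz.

Step 1 — Angular frequency: ω = 2π·211 = 1326 rad/s.
Step 2 — Transfer function: H(jω) = jωL/(R + jωL).
Step 3 — Numerator jωL = j·98.5; denominator R + jωL = 2130 + j98.5.
Step 4 — H = 0.002134 + j0.04615.
Step 5 — Magnitude: |H| = 0.0462 (-26.7 dB); phase: φ = 87.4°.

|H| = 0.0462 (-26.7 dB), φ = 87.4°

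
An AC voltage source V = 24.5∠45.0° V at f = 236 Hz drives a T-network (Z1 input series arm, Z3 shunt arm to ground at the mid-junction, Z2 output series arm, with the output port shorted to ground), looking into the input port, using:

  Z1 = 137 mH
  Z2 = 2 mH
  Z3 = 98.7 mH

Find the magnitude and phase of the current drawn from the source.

Step 1 — Angular frequency: ω = 2π·f = 2π·236 = 1483 rad/s.
Step 2 — Component impedances:
  Z1: Z = jωL = j·1483·0.137 = 0 + j203.1 Ω
  Z2: Z = jωL = j·1483·0.002 = 0 + j2.966 Ω
  Z3: Z = jωL = j·1483·0.0987 = 0 + j146.4 Ω
Step 3 — With the output port shorted to ground, the output series arm Z2 runs from the junction to ground; the shunt arm Z3 also runs from the junction to ground. They appear in parallel: Z3 || Z2 = 0 + j2.907 Ω.
Step 4 — Series with input arm Z1: Z_in = Z1 + (Z3 || Z2) = 0 + j206.1 Ω = 206.1∠90.0° Ω.
Step 5 — Source phasor: V = 24.5∠45.0° V = 17.32 + j17.32 V.
Step 6 — Ohm's law: I = V / Z_total = (17.32 + j17.32) / (0 + j206.1) = 0.08408 - j0.08408 A.
Step 7 — Convert to polar: |I| = 0.1189 A, ∠I = -45.0°.

I = 0.1189∠-45.0° A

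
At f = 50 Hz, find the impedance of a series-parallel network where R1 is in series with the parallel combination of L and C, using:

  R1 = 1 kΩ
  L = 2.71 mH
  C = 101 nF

Step 1 — Angular frequency: ω = 2π·f = 2π·50 = 314.2 rad/s.
Step 2 — Component impedances:
  R1: Z = R = 1000 Ω
  L: Z = jωL = j·314.2·0.00271 = 0 + j0.8514 Ω
  C: Z = 1/(jωC) = -j/(ω·C) = 0 - j3.152e+04 Ω
Step 3 — Parallel branch: L || C = 1/(1/L + 1/C) = 0 + j0.8514 Ω.
Step 4 — Series with R1: Z_total = R1 + (L || C) = 1000 + j0.8514 Ω = 1000∠0.0° Ω.

Z = 1000 + j0.8514 Ω = 1000∠0.0° Ω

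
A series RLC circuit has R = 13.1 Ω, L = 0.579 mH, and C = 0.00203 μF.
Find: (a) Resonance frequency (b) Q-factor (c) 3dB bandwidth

Step 1 — Resonance condition Im(Z)=0 gives ω₀ = 1/√(LC).
Step 2 — ω₀ = 1/√(0.000579·2.03e-09) = 9.224e+05 rad/s.
Step 3 — f₀ = ω₀/(2π) = 1.468e+05 Hz.
Step 4 — Series Q: Q = ω₀L/R = 9.224e+05·0.000579/13.1 = 40.77.
Step 5 — 3dB bandwidth: Δω = ω₀/Q = 2.263e+04 rad/s; BW = Δω/(2π) = 3601 Hz.

(a) f₀ = 1.468e+05 Hz  (b) Q = 40.77  (c) BW = 3601 Hz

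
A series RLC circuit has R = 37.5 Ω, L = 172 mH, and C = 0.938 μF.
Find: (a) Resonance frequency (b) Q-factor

Step 1 — Resonance condition Im(Z)=0 gives ω₀ = 1/√(LC).
Step 2 — ω₀ = 1/√(0.172·9.38e-07) = 2490 rad/s.
Step 3 — f₀ = ω₀/(2π) = 396.2 Hz.
Step 4 — Series Q: Q = ω₀L/R = 2490·0.172/37.5 = 11.42.

(a) f₀ = 396.2 Hz  (b) Q = 11.42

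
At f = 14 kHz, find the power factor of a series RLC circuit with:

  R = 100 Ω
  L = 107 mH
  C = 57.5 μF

Step 1 — Angular frequency: ω = 2π·f = 2π·1.4e+04 = 8.796e+04 rad/s.
Step 2 — Component impedances:
  R: Z = R = 100 Ω
  L: Z = jωL = j·8.796e+04·0.107 = 0 + j9412 Ω
  C: Z = 1/(jωC) = -j/(ω·C) = 0 - j0.1977 Ω
Step 3 — Series combination: Z_total = R + L + C = 100 + j9412 Ω = 9413∠89.4° Ω.
Step 4 — Power factor: PF = cos(φ) = Re(Z)/|Z| = 100/9413 = 0.01062.
Step 5 — Type: Im(Z) = 9412 ⇒ lagging (phase φ = 89.4°).

PF = 0.01062 (lagging, φ = 89.4°)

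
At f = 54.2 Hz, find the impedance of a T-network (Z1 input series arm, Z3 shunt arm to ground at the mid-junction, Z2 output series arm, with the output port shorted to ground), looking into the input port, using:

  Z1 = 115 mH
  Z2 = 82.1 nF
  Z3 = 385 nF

Step 1 — Angular frequency: ω = 2π·f = 2π·54.2 = 340.5 rad/s.
Step 2 — Component impedances:
  Z1: Z = jωL = j·340.5·0.115 = 0 + j39.16 Ω
  Z2: Z = 1/(jωC) = -j/(ω·C) = 0 - j3.577e+04 Ω
  Z3: Z = 1/(jωC) = -j/(ω·C) = 0 - j7627 Ω
Step 3 — With the output port shorted to ground, the output series arm Z2 runs from the junction to ground; the shunt arm Z3 also runs from the junction to ground. They appear in parallel: Z3 || Z2 = 0 - j6287 Ω.
Step 4 — Series with input arm Z1: Z_in = Z1 + (Z3 || Z2) = 0 - j6247 Ω = 6247∠-90.0° Ω.

Z = 0 - j6247 Ω = 6247∠-90.0° Ω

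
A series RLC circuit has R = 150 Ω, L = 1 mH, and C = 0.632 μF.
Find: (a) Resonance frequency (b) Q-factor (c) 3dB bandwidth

Step 1 — Resonance condition Im(Z)=0 gives ω₀ = 1/√(LC).
Step 2 — ω₀ = 1/√(0.001·6.32e-07) = 3.978e+04 rad/s.
Step 3 — f₀ = ω₀/(2π) = 6331 Hz.
Step 4 — Series Q: Q = ω₀L/R = 3.978e+04·0.001/150 = 0.2652.
Step 5 — 3dB bandwidth: Δω = ω₀/Q = 1.5e+05 rad/s; BW = Δω/(2π) = 2.387e+04 Hz.

(a) f₀ = 6331 Hz  (b) Q = 0.2652  (c) BW = 2.387e+04 Hz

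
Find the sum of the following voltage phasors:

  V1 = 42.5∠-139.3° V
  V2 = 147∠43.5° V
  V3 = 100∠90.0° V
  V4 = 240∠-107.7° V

Step 1 — Convert each phasor to rectangular form:
  V1 = 42.5·(cos(-139.3°) + j·sin(-139.3°)) = -32.22 - j27.71 V
  V2 = 147·(cos(43.5°) + j·sin(43.5°)) = 106.6 + j101.2 V
  V3 = 100·(cos(90.0°) + j·sin(90.0°)) = 0 + j100 V
  V4 = 240·(cos(-107.7°) + j·sin(-107.7°)) = -72.97 - j228.6 V
Step 2 — Sum components: V_total = 1.441 - j55.16 V.
Step 3 — Convert to polar: |V_total| = 55.18 V, ∠V_total = -88.5°.

V_total = 55.18∠-88.5° V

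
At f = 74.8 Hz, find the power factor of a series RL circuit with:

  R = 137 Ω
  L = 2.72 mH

Step 1 — Angular frequency: ω = 2π·f = 2π·74.8 = 470 rad/s.
Step 2 — Component impedances:
  R: Z = R = 137 Ω
  L: Z = jωL = j·470·0.00272 = 0 + j1.278 Ω
Step 3 — Series combination: Z_total = R + L = 137 + j1.278 Ω = 137∠0.5° Ω.
Step 4 — Power factor: PF = cos(φ) = Re(Z)/|Z| = 137/137 = 1.
Step 5 — Type: Im(Z) = 1.278 ⇒ lagging (phase φ = 0.5°).

PF = 1 (lagging, φ = 0.5°)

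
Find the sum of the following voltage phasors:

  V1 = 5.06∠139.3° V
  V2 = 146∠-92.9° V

Step 1 — Convert each phasor to rectangular form:
  V1 = 5.06·(cos(139.3°) + j·sin(139.3°)) = -3.836 + j3.3 V
  V2 = 146·(cos(-92.9°) + j·sin(-92.9°)) = -7.387 - j145.8 V
Step 2 — Sum components: V_total = -11.22 - j142.5 V.
Step 3 — Convert to polar: |V_total| = 143 V, ∠V_total = -94.5°.

V_total = 143∠-94.5° V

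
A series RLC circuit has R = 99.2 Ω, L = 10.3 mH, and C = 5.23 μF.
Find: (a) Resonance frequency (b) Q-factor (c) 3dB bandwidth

Step 1 — Resonance: ω₀ = 1/√(LC) = 1/√(0.0103·5.23e-06) = 4309 rad/s.
Step 2 — f₀ = ω₀/(2π) = 685.7 Hz.
Step 3 — Series Q: Q = ω₀L/R = 4309·0.0103/99.2 = 0.4474.
Step 4 — Bandwidth: Δω = ω₀/Q = 9631 rad/s; BW = Δω/(2π) = 1533 Hz.

(a) f₀ = 685.7 Hz  (b) Q = 0.4474  (c) BW = 1533 Hz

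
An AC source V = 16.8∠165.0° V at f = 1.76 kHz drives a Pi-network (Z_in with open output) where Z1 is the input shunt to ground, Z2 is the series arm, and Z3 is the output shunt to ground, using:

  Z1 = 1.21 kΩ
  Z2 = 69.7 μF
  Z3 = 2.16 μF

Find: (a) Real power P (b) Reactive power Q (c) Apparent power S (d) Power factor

Step 1 — Angular frequency: ω = 2π·f = 2π·1760 = 1.106e+04 rad/s.
Step 2 — Component impedances:
  Z1: Z = R = 1210 Ω
  Z2: Z = 1/(jωC) = -j/(ω·C) = 0 - j1.297 Ω
  Z3: Z = 1/(jωC) = -j/(ω·C) = 0 - j41.87 Ω
Step 3 — With open output, the series arm Z2 and the output shunt Z3 appear in series to ground: Z2 + Z3 = 0 - j43.16 Ω.
Step 4 — Parallel with input shunt Z1: Z_in = Z1 || (Z2 + Z3) = 1.538 - j43.11 Ω = 43.14∠-88.0° Ω.
Step 5 — Source phasor: V = 16.8∠165.0° V = -16.23 + j4.348 V.
Step 6 — Current: I = V / Z = -0.1142 - j0.3724 A = 0.3895∠-107.0° A.
Step 7 — Complex power: S = V·I* = 0.2333 - j6.539 VA.
Step 8 — Real power: P = Re(S) = 0.2333 W.
Step 9 — Reactive power: Q = Im(S) = -6.539 VAR.
Step 10 — Apparent power: |S| = 6.543 VA.
Step 11 — Power factor: PF = P/|S| = 0.03565 (leading).

(a) P = 0.2333 W  (b) Q = -6.539 VAR  (c) S = 6.543 VA  (d) PF = 0.03565 (leading)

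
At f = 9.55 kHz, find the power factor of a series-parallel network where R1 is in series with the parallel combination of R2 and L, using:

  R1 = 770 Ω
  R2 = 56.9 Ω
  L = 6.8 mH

Step 1 — Angular frequency: ω = 2π·f = 2π·9550 = 6e+04 rad/s.
Step 2 — Component impedances:
  R1: Z = R = 770 Ω
  R2: Z = R = 56.9 Ω
  L: Z = jωL = j·6e+04·0.0068 = 0 + j408 Ω
Step 3 — Parallel branch: R2 || L = 1/(1/R2 + 1/L) = 55.81 + j7.783 Ω.
Step 4 — Series with R1: Z_total = R1 + (R2 || L) = 825.8 + j7.783 Ω = 825.9∠0.5° Ω.
Step 5 — Power factor: PF = cos(φ) = Re(Z)/|Z| = 825.81/825.85 = 1.
Step 6 — Type: Im(Z) = 7.783 ⇒ lagging (phase φ = 0.5°).

PF = 1 (lagging, φ = 0.5°)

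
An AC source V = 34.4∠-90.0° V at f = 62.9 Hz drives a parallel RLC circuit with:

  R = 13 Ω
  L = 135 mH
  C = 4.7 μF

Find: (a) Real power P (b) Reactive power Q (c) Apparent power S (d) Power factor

Step 1 — Angular frequency: ω = 2π·f = 2π·62.9 = 395.2 rad/s.
Step 2 — Component impedances:
  R: Z = R = 13 Ω
  L: Z = jωL = j·395.2·0.135 = 0 + j53.35 Ω
  C: Z = 1/(jωC) = -j/(ω·C) = 0 - j538.4 Ω
Step 3 — Parallel combination: 1/Z_total = 1/R + 1/L + 1/C; Z_total = 12.4 + j2.722 Ω = 12.7∠12.4° Ω.
Step 4 — Source phasor: V = 34.4∠-90.0° V = 0 - j34.4 V.
Step 5 — Current: I = V / Z = -0.5809 - j2.646 A = 2.709∠-102.4° A.
Step 6 — Complex power: S = V·I* = 91.03 + j19.98 VA.
Step 7 — Real power: P = Re(S) = 91.03 W.
Step 8 — Reactive power: Q = Im(S) = 19.98 VAR.
Step 9 — Apparent power: |S| = 93.19 VA.
Step 10 — Power factor: PF = P/|S| = 0.9767 (lagging).

(a) P = 91.03 W  (b) Q = 19.98 VAR  (c) S = 93.19 VA  (d) PF = 0.9767 (lagging)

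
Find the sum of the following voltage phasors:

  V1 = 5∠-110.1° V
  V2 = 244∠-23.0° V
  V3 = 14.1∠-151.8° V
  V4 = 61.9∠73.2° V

Step 1 — Convert each phasor to rectangular form:
  V1 = 5·(cos(-110.1°) + j·sin(-110.1°)) = -1.718 - j4.695 V
  V2 = 244·(cos(-23.0°) + j·sin(-23.0°)) = 224.6 - j95.34 V
  V3 = 14.1·(cos(-151.8°) + j·sin(-151.8°)) = -12.43 - j6.663 V
  V4 = 61.9·(cos(73.2°) + j·sin(73.2°)) = 17.89 + j59.26 V
Step 2 — Sum components: V_total = 228.3 - j47.44 V.
Step 3 — Convert to polar: |V_total| = 233.2 V, ∠V_total = -11.7°.

V_total = 233.2∠-11.7° V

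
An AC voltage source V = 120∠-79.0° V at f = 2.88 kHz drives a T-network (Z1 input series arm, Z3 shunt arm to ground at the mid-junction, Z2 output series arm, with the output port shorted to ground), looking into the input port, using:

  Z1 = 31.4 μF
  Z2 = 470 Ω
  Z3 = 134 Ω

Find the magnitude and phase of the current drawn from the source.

Step 1 — Angular frequency: ω = 2π·f = 2π·2880 = 1.81e+04 rad/s.
Step 2 — Component impedances:
  Z1: Z = 1/(jωC) = -j/(ω·C) = 0 - j1.76 Ω
  Z2: Z = R = 470 Ω
  Z3: Z = R = 134 Ω
Step 3 — With the output port shorted to ground, the output series arm Z2 runs from the junction to ground; the shunt arm Z3 also runs from the junction to ground. They appear in parallel: Z3 || Z2 = 104.3 Ω.
Step 4 — Series with input arm Z1: Z_in = Z1 + (Z3 || Z2) = 104.3 - j1.76 Ω = 104.3∠-1.0° Ω.
Step 5 — Source phasor: V = 120∠-79.0° V = 22.9 - j117.8 V.
Step 6 — Ohm's law: I = V / Z_total = (22.9 - j117.8) / (104.3 - j1.76) = 0.2386 - j1.126 A.
Step 7 — Convert to polar: |I| = 1.151 A, ∠I = -78.0°.

I = 1.151∠-78.0° A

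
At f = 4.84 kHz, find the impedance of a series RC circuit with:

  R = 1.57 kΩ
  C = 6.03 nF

Step 1 — Angular frequency: ω = 2π·f = 2π·4840 = 3.041e+04 rad/s.
Step 2 — Component impedances:
  R: Z = R = 1570 Ω
  C: Z = 1/(jωC) = -j/(ω·C) = 0 - j5453 Ω
Step 3 — Series combination: Z_total = R + C = 1570 - j5453 Ω = 5675∠-73.9° Ω.

Z = 1570 - j5453 Ω = 5675∠-73.9° Ω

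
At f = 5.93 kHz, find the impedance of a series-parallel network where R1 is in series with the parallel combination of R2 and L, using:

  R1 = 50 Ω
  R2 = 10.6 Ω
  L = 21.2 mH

Step 1 — Angular frequency: ω = 2π·f = 2π·5930 = 3.726e+04 rad/s.
Step 2 — Component impedances:
  R1: Z = R = 50 Ω
  R2: Z = R = 10.6 Ω
  L: Z = jωL = j·3.726e+04·0.0212 = 0 + j789.9 Ω
Step 3 — Parallel branch: R2 || L = 1/(1/R2 + 1/L) = 10.6 + j0.1422 Ω.
Step 4 — Series with R1: Z_total = R1 + (R2 || L) = 60.6 + j0.1422 Ω = 60.6∠0.1° Ω.

Z = 60.6 + j0.1422 Ω = 60.6∠0.1° Ω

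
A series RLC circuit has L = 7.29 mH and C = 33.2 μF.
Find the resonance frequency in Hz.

Step 1 — Resonance condition Im(Z)=0 gives ω₀ = 1/√(LC).
Step 2 — ω₀ = 1/√(0.00729·3.32e-05) = 2033 rad/s.
Step 3 — f₀ = ω₀/(2π) = 323.5 Hz.

f₀ = 323.5 Hz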